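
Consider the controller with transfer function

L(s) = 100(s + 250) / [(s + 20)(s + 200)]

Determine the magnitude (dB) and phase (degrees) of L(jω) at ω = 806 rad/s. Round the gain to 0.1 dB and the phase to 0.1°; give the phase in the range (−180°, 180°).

At s = jω = j806:
zero (s+250): 250 + j806 → |·| = √(250²+806²) = √712136 ≈ 843.88, ∠ = arctan(806/250) ≈ 72.77°
pole (s+20): 20 + j806 → |·| = √(20²+806²) = √650036 ≈ 806.25, ∠ = arctan(806/20) ≈ 88.58°
pole (s+200): 200 + j806 → |·| = √(200²+806²) = √689636 ≈ 830.44, ∠ = arctan(806/200) ≈ 76.06°
|L| = 100 · 843.88 / 6.6954e+05 ≈ 0.12604
Gain = 20 log₁₀(0.12604) ≈ -17.99 dB
∠L = 72.77° − 164.64° = -91.87°

-18.0 dB, -91.9°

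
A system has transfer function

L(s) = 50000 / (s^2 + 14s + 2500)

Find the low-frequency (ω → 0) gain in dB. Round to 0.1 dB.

26.0 dB

L(0) = 50000 / 2500 = 20
20 log₁₀(20) ≈ 26.02 dB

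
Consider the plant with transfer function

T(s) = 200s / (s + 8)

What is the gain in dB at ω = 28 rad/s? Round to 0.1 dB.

At s = jω = j28:
zero at origin: s = j28 → |·| = 28, ∠ = 90.00°
pole (s+8): 8 + j28 → |·| = √(8²+28²) = √848 ≈ 29.12, ∠ = arctan(28/8) ≈ 74.05°
|T| = 200 · 28 / 29.12 ≈ 192.31
Gain = 20 log₁₀(192.31) ≈ 45.68 dB

45.7 dB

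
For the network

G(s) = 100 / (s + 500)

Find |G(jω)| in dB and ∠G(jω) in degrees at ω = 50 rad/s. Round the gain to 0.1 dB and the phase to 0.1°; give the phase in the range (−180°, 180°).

-14.0 dB, -5.7°

At s = jω = j50:
pole (s+500): 500 + j50 → |·| = √(500²+50²) = √252500 ≈ 502.49, ∠ = arctan(50/500) ≈ 5.71°
|G| = 100 / 502.49 ≈ 0.19901
Gain = 20 log₁₀(0.19901) ≈ -14.02 dB
∠G = 0.00° − 5.71° = -5.71°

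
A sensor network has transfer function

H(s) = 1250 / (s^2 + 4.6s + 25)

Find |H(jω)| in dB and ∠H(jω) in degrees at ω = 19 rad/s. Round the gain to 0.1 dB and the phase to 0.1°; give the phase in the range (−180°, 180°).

At s = jω = j19:
quadratic: (j19)² + 4.6·j19 + 25 = -336 + j87.4 → |·| ≈ 347.18, ∠ ≈ 165.42°
|H| = 1250 / 347.18 ≈ 3.6004
Gain = 20 log₁₀(3.6004) ≈ 11.13 dB
∠H = 0.00° − 165.42° = -165.42°

11.1 dB, -165.4°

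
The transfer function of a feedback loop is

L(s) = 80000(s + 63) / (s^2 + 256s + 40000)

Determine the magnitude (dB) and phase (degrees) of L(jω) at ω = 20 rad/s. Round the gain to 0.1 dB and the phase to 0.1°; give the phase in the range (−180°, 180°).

42.4 dB, 10.2°

At s = jω = j20:
zero (s+63): 63 + j20 → |·| = √(63²+20²) = √4369 ≈ 66.098, ∠ = arctan(20/63) ≈ 17.61°
quadratic: (j20)² + 256·j20 + 40000 = 39600 + j5120 → |·| ≈ 39930, ∠ ≈ 7.37°
|L| = 80000 · 66.098 / 39930 ≈ 132.43
Gain = 20 log₁₀(132.43) ≈ 42.44 dB
∠L = 17.61° − 7.37° = 10.24°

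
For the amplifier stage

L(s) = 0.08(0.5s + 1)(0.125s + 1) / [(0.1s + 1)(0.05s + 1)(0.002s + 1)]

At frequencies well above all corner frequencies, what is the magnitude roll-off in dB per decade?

-20 dB/decade

Each pole contributes −20 dB/decade at high frequency; each zero contributes +20 dB/decade.
Net: 2 zero(s) − 3 pole(s) → -20 dB/decade.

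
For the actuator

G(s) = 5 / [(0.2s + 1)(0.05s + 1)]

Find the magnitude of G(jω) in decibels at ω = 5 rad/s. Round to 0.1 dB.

At ω = 5 rad/s:
pole (1 + j5·0.2) = 1 + j1 → |·| ≈ 1.4142, ∠ ≈ 45.00°
pole (1 + j5·0.05) = 1 + j0.25 → |·| ≈ 1.0308, ∠ ≈ 14.04°
|G| = 5 · 1 / (1.4142 · 1.0308) ≈ 3.4299
Gain = 20 log₁₀(3.4299) ≈ 10.71 dB

10.7 dB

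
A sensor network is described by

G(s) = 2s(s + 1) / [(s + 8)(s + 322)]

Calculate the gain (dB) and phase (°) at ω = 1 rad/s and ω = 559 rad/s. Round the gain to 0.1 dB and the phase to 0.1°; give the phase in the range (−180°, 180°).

ω = 1: -59.3 dB, 127.7°; ω = 559: 4.8 dB, 30.7°

At s = jω = j1:
zero (s+1): 1 + j1 → |·| = √(1²+1²) = √2 ≈ 1.4142, ∠ = arctan(1/1) ≈ 45.00°
zero at origin: s = j1 → |·| = 1, ∠ = 90.00°
pole (s+8): 8 + j1 → |·| = √(8²+1²) = √65 ≈ 8.0623, ∠ = arctan(1/8) ≈ 7.13°
pole (s+322): 322 + j1 → |·| = √(322²+1²) = √103685 ≈ 322, ∠ = arctan(1/322) ≈ 0.18°
|G| = 2 · 1.4142 / 2596.1 ≈ 0.0010895
Gain = 20 log₁₀(0.0010895) ≈ -59.26 dB
∠G = 135.00° − 7.31° = 127.69°

At s = jω = j559:
zero (s+1): 1 + j559 → |·| = √(1²+559²) = √312482 ≈ 559, ∠ = arctan(559/1) ≈ 89.90°
zero at origin: s = j559 → |·| = 559, ∠ = 90.00°
pole (s+8): 8 + j559 → |·| = √(8²+559²) = √312545 ≈ 559.06, ∠ = arctan(559/8) ≈ 89.18°
pole (s+322): 322 + j559 → |·| = √(322²+559²) = √416165 ≈ 645.11, ∠ = arctan(559/322) ≈ 60.06°
|G| = 2 · 3.1248e+05 / 3.6066e+05 ≈ 1.7328
Gain = 20 log₁₀(1.7328) ≈ 4.77 dB
∠G = 179.90° − 149.24° = 30.66°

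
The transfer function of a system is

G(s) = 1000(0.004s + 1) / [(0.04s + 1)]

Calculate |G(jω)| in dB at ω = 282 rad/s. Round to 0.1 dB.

42.5 dB

At ω = 282 rad/s:
zero (1 + j282·0.004) = 1 + j1.128 → |·| ≈ 1.5074, ∠ ≈ 48.44°
pole (1 + j282·0.04) = 1 + j11.28 → |·| ≈ 11.324, ∠ ≈ 84.93°
|G| = 1000 · 1.5074 / (11.324) ≈ 133.12
Gain = 20 log₁₀(133.12) ≈ 42.48 dB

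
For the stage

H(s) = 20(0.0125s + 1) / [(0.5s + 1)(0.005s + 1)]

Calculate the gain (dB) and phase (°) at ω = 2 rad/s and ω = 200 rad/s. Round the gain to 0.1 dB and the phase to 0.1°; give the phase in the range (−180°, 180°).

At ω = 2 rad/s:
zero (1 + j2·0.0125) = 1 + j0.025 → |·| ≈ 1.0003, ∠ ≈ 1.43°
pole (1 + j2·0.5) = 1 + j1 → |·| ≈ 1.4142, ∠ ≈ 45.00°
pole (1 + j2·0.005) = 1 + j0.01 → |·| ≈ 1, ∠ ≈ 0.57°
|H| = 20 · 1.0003 / (1.4142 · 1) ≈ 14.147
Gain = 20 log₁₀(14.147) ≈ 23.01 dB
∠H = (1.43°) − (45.00° + 0.57°) = -44.14°

At ω = 200 rad/s:
zero (1 + j200·0.0125) = 1 + j2.5 → |·| ≈ 2.6926, ∠ ≈ 68.20°
pole (1 + j200·0.5) = 1 + j100 → |·| ≈ 100, ∠ ≈ 89.43°
pole (1 + j200·0.005) = 1 + j1 → |·| ≈ 1.4142, ∠ ≈ 45.00°
|H| = 20 · 2.6926 / (100 · 1.4142) ≈ 0.38079
Gain = 20 log₁₀(0.38079) ≈ -8.39 dB
∠H = (68.20°) − (89.43° + 45.00°) = -66.23°

ω = 2: 23.0 dB, -44.1°; ω = 200: -8.4 dB, -66.2°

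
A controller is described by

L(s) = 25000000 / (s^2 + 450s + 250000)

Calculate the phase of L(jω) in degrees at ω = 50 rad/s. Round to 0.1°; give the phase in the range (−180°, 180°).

-5.2°

At s = jω = j50:
quadratic: (j50)² + 450·j50 + 250000 = 247500 + j22500 → |·| ≈ 2.4852e+05, ∠ ≈ 5.19°
∠L = 0.00° − 5.19° = -5.19°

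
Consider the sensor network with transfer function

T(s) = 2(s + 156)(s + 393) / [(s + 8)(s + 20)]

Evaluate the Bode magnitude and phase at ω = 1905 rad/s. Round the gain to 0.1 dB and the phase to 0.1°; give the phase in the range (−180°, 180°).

At s = jω = j1905:
zero (s+156): 156 + j1905 → |·| = √(156²+1905²) = √3653361 ≈ 1911.4, ∠ = arctan(1905/156) ≈ 85.32°
zero (s+393): 393 + j1905 → |·| = √(393²+1905²) = √3783474 ≈ 1945.1, ∠ = arctan(1905/393) ≈ 78.34°
pole (s+8): 8 + j1905 → |·| = √(8²+1905²) = √3629089 ≈ 1905, ∠ = arctan(1905/8) ≈ 89.76°
pole (s+20): 20 + j1905 → |·| = √(20²+1905²) = √3629425 ≈ 1905.1, ∠ = arctan(1905/20) ≈ 89.40°
|T| = 2 · 3.7179e+06 / 3.6292e+06 ≈ 2.0489
Gain = 20 log₁₀(2.0489) ≈ 6.23 dB
∠T = 163.66° − 179.16° = -15.50°

6.2 dB, -15.5°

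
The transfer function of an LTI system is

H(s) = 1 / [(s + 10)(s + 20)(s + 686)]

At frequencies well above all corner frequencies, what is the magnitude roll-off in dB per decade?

-60 dB/decade

Each pole contributes −20 dB/decade at high frequency; each zero contributes +20 dB/decade.
Net: 0 zero(s) − 3 pole(s) → -60 dB/decade.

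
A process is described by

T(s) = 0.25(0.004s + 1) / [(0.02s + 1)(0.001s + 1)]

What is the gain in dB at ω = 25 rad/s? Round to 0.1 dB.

At ω = 25 rad/s:
zero (1 + j25·0.004) = 1 + j0.1 → |·| ≈ 1.005, ∠ ≈ 5.71°
pole (1 + j25·0.02) = 1 + j0.5 → |·| ≈ 1.118, ∠ ≈ 26.57°
pole (1 + j25·0.001) = 1 + j0.025 → |·| ≈ 1.0003, ∠ ≈ 1.43°
|T| = 0.25 · 1.005 / (1.118 · 1.0003) ≈ 0.22466
Gain = 20 log₁₀(0.22466) ≈ -12.97 dB

-13.0 dB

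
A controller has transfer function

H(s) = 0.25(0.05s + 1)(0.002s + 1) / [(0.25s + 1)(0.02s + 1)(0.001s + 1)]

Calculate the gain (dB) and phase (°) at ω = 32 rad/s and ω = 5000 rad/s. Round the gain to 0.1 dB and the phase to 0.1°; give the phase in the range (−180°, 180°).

At ω = 32 rad/s:
zero (1 + j32·0.05) = 1 + j1.6 → |·| ≈ 1.8868, ∠ ≈ 57.99°
zero (1 + j32·0.002) = 1 + j0.064 → |·| ≈ 1.002, ∠ ≈ 3.66°
pole (1 + j32·0.25) = 1 + j8 → |·| ≈ 8.0623, ∠ ≈ 82.87°
pole (1 + j32·0.02) = 1 + j0.64 → |·| ≈ 1.1873, ∠ ≈ 32.62°
pole (1 + j32·0.001) = 1 + j0.032 → |·| ≈ 1.0005, ∠ ≈ 1.83°
|H| = 0.25 · 1.8868 · 1.002 / (8.0623 · 1.1873 · 1.0005) ≈ 0.049351
Gain = 20 log₁₀(0.049351) ≈ -26.13 dB
∠H = (57.99° + 3.66°) − (82.87° + 32.62° + 1.83°) = -55.67°

At ω = 5000 rad/s:
zero (1 + j5000·0.05) = 1 + j250 → |·| ≈ 250, ∠ ≈ 89.77°
zero (1 + j5000·0.002) = 1 + j10 → |·| ≈ 10.05, ∠ ≈ 84.29°
pole (1 + j5000·0.25) = 1 + j1250 → |·| ≈ 1250, ∠ ≈ 89.95°
pole (1 + j5000·0.02) = 1 + j100 → |·| ≈ 100, ∠ ≈ 89.43°
pole (1 + j5000·0.001) = 1 + j5 → |·| ≈ 5.099, ∠ ≈ 78.69°
|H| = 0.25 · 250 · 10.05 / (1250 · 100 · 5.099) ≈ 0.00098549
Gain = 20 log₁₀(0.00098549) ≈ -60.13 dB
∠H = (89.77° + 84.29°) − (89.95° + 89.43° + 78.69°) = -84.01°

ω = 32: -26.1 dB, -55.7°; ω = 5000: -60.1 dB, -84.0°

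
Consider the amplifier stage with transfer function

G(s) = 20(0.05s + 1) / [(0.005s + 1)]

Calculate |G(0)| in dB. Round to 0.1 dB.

G(0) = 20 · 1 / 1 = 20
20 log₁₀(20) ≈ 26.02 dB

26.0 dB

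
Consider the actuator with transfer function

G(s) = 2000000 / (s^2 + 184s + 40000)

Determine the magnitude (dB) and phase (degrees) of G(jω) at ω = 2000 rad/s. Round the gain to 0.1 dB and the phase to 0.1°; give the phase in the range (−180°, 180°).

-6.0 dB, -174.7°

At s = jω = j2000:
quadratic: (j2000)² + 184·j2000 + 40000 = -3960000 + j368000 → |·| ≈ 3.9771e+06, ∠ ≈ 174.69°
|G| = 2000000 / 3.9771e+06 ≈ 0.50288
Gain = 20 log₁₀(0.50288) ≈ -5.97 dB
∠G = 0.00° − 174.69° = -174.69°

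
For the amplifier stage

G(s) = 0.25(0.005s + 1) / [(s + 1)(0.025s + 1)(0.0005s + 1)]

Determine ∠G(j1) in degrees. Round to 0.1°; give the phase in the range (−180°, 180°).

At ω = 1 rad/s:
zero (1 + j1·0.005) = 1 + j0.005 → |·| ≈ 1, ∠ ≈ 0.29°
pole (1 + j1·1) = 1 + j1 → |·| ≈ 1.4142, ∠ ≈ 45.00°
pole (1 + j1·0.025) = 1 + j0.025 → |·| ≈ 1.0003, ∠ ≈ 1.43°
pole (1 + j1·0.0005) = 1 + j0.0005 → |·| ≈ 1, ∠ ≈ 0.03°
∠G = (0.29°) − (45.00° + 1.43° + 0.03°) = -46.17°

-46.2°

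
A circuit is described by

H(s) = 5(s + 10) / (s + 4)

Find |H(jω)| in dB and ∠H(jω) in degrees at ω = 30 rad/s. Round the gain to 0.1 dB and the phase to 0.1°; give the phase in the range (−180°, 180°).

At s = jω = j30:
zero (s+10): 10 + j30 → |·| = √(10²+30²) = √1000 ≈ 31.623, ∠ = arctan(30/10) ≈ 71.57°
pole (s+4): 4 + j30 → |·| = √(4²+30²) = √916 ≈ 30.265, ∠ = arctan(30/4) ≈ 82.41°
|H| = 5 · 31.623 / 30.265 ≈ 5.2244
Gain = 20 log₁₀(5.2244) ≈ 14.36 dB
∠H = 71.57° − 82.41° = -10.84°

14.4 dB, -10.8°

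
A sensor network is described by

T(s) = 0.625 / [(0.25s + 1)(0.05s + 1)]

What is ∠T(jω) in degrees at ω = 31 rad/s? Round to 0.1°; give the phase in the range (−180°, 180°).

-139.8°

At ω = 31 rad/s:
pole (1 + j31·0.25) = 1 + j7.75 → |·| ≈ 7.8142, ∠ ≈ 82.65°
pole (1 + j31·0.05) = 1 + j1.55 → |·| ≈ 1.8446, ∠ ≈ 57.17°
∠T = (0°) − (82.65° + 57.17°) = -139.82°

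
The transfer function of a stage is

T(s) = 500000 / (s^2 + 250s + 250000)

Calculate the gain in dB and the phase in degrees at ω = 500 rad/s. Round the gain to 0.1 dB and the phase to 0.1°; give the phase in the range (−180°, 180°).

12.0 dB, -90.0°

At s = jω = j500:
quadratic: (j500)² + 250·j500 + 250000 = 0 + j125000 → |·| ≈ 1.25e+05, ∠ ≈ 90.00°
|T| = 500000 / 1.25e+05 ≈ 4
Gain = 20 log₁₀(4) ≈ 12.04 dB
∠T = 0.00° − 90.00° = -90.00°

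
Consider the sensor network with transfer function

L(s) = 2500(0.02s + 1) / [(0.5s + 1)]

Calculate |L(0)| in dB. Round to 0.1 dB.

68.0 dB

L(0) = 2500 · 1 / 1 = 2500
20 log₁₀(2500) ≈ 67.96 dB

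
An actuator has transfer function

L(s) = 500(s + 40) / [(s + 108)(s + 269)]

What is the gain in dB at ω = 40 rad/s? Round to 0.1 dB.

-0.9 dB

At s = jω = j40:
zero (s+40): 40 + j40 → |·| = √(40²+40²) = √3200 ≈ 56.569, ∠ = arctan(40/40) ≈ 45.00°
pole (s+108): 108 + j40 → |·| = √(108²+40²) = √13264 ≈ 115.17, ∠ = arctan(40/108) ≈ 20.32°
pole (s+269): 269 + j40 → |·| = √(269²+40²) = √73961 ≈ 271.96, ∠ = arctan(40/269) ≈ 8.46°
|L| = 500 · 56.569 / 31322 ≈ 0.90302
Gain = 20 log₁₀(0.90302) ≈ -0.89 dB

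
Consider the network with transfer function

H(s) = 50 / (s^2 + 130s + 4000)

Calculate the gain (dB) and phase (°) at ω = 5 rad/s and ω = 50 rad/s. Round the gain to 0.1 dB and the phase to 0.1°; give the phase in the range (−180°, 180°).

Substitute s = j5:
Numerator: 50 = 50 + j0
Denominator: (j5)^2 + 130(j5) + 4000 = 3975 + j650
|N| = √(50² + 0²) ≈ 50, ∠N ≈ 0.00°
|D| = √(3975² + 650²) ≈ 4027.8, ∠D ≈ 9.29°
|H| = 50 / 4027.8 ≈ 0.012414
Gain = 20 log₁₀(0.012414) ≈ -38.12 dB
∠H = 0.00° − 9.29° = -9.29°

Substitute s = j50:
Numerator: 50 = 50 + j0
Denominator: (j50)^2 + 130(j50) + 4000 = 1500 + j6500
|N| = √(50² + 0²) ≈ 50, ∠N ≈ 0.00°
|D| = √(1500² + 6500²) ≈ 6670.8, ∠D ≈ 77.01°
|H| = 50 / 6670.8 ≈ 0.0074954
Gain = 20 log₁₀(0.0074954) ≈ -42.50 dB
∠H = 0.00° − 77.01° = -77.01°

ω = 5: -38.1 dB, -9.3°; ω = 50: -42.5 dB, -77.0°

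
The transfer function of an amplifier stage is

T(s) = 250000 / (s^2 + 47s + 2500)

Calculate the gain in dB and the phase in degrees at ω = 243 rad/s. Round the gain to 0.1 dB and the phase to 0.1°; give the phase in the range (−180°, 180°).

At s = jω = j243:
quadratic: (j243)² + 47·j243 + 2500 = -56549 + j11421 → |·| ≈ 57691, ∠ ≈ 168.58°
|T| = 250000 / 57691 ≈ 4.3334
Gain = 20 log₁₀(4.3334) ≈ 12.74 dB
∠T = 0.00° − 168.58° = -168.58°

12.7 dB, -168.6°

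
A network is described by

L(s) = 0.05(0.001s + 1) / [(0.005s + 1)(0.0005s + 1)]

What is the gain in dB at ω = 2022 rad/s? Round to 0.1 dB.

-42.2 dB

At ω = 2022 rad/s:
zero (1 + j2022·0.001) = 1 + j2.022 → |·| ≈ 2.2558, ∠ ≈ 63.68°
pole (1 + j2022·0.005) = 1 + j10.11 → |·| ≈ 10.159, ∠ ≈ 84.35°
pole (1 + j2022·0.0005) = 1 + j1.011 → |·| ≈ 1.422, ∠ ≈ 45.31°
|L| = 0.05 · 2.2558 / (10.159 · 1.422) ≈ 0.0078076
Gain = 20 log₁₀(0.0078076) ≈ -42.15 dB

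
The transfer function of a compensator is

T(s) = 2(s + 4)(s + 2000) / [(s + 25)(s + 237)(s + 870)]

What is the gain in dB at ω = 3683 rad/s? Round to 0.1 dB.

-64.4 dB

At s = jω = j3683:
zero (s+4): 4 + j3683 → |·| = √(4²+3683²) = √13564505 ≈ 3683, ∠ = arctan(3683/4) ≈ 89.94°
zero (s+2000): 2000 + j3683 → |·| = √(2000²+3683²) = √17564489 ≈ 4191, ∠ = arctan(3683/2000) ≈ 61.50°
pole (s+25): 25 + j3683 → |·| = √(25²+3683²) = √13565114 ≈ 3683.1, ∠ = arctan(3683/25) ≈ 89.61°
pole (s+237): 237 + j3683 → |·| = √(237²+3683²) = √13620658 ≈ 3690.6, ∠ = arctan(3683/237) ≈ 86.32°
pole (s+870): 870 + j3683 → |·| = √(870²+3683²) = √14321389 ≈ 3784.4, ∠ = arctan(3683/870) ≈ 76.71°
|T| = 2 · 1.5435e+07 / 5.1441e+10 ≈ 0.0006001
Gain = 20 log₁₀(0.0006001) ≈ -64.44 dB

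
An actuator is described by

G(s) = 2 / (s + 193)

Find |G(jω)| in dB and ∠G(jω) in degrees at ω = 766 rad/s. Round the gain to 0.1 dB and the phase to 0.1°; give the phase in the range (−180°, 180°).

-51.9 dB, -75.9°

At s = jω = j766:
pole (s+193): 193 + j766 → |·| = √(193²+766²) = √624005 ≈ 789.94, ∠ = arctan(766/193) ≈ 75.86°
|G| = 2 / 789.94 ≈ 0.0025318
Gain = 20 log₁₀(0.0025318) ≈ -51.93 dB
∠G = 0.00° − 75.86° = -75.86°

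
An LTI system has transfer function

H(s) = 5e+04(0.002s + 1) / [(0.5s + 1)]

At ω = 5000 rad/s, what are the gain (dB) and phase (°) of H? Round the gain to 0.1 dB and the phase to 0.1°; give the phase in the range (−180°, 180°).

46.1 dB, -5.7°

At ω = 5000 rad/s:
zero (1 + j5000·0.002) = 1 + j10 → |·| ≈ 10.05, ∠ ≈ 84.29°
pole (1 + j5000·0.5) = 1 + j2500 → |·| ≈ 2500, ∠ ≈ 89.98°
|H| = 5e+04 · 10.05 / (2500) ≈ 201
Gain = 20 log₁₀(201) ≈ 46.06 dB
∠H = (84.29°) − (89.98°) = -5.69°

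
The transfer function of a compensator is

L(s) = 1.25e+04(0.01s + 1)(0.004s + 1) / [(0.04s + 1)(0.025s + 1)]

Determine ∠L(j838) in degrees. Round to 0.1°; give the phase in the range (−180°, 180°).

At ω = 838 rad/s:
zero (1 + j838·0.01) = 1 + j8.38 → |·| ≈ 8.4395, ∠ ≈ 83.19°
zero (1 + j838·0.004) = 1 + j3.352 → |·| ≈ 3.498, ∠ ≈ 73.39°
pole (1 + j838·0.04) = 1 + j33.52 → |·| ≈ 33.535, ∠ ≈ 88.29°
pole (1 + j838·0.025) = 1 + j20.95 → |·| ≈ 20.974, ∠ ≈ 87.27°
∠L = (83.19° + 73.39°) − (88.29° + 87.27°) = -18.98°

-19.0°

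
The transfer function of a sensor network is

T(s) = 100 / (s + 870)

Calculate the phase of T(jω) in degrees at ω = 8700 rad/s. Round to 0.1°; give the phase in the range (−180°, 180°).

-84.3°

Substitute s = j8700:
Numerator: 100 = 100 + j0
Denominator: (j8700) + 870 = 870 + j8700
|N| = √(100² + 0²) ≈ 100, ∠N ≈ 0.00°
|D| = √(870² + 8700²) ≈ 8743.4, ∠D ≈ 84.29°
∠T = 0.00° − 84.29° = -84.29°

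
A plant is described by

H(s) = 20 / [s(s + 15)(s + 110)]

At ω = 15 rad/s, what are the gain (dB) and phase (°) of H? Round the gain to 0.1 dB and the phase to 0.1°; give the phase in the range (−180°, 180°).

At s = jω = j15:
pole (s+15): 15 + j15 → |·| = √(15²+15²) = √450 ≈ 21.213, ∠ = arctan(15/15) ≈ 45.00°
pole (s+110): 110 + j15 → |·| = √(110²+15²) = √12325 ≈ 111.02, ∠ = arctan(15/110) ≈ 7.77°
pole at origin: |s| = 15, ∠ = 90.00° (in denominator)
|H| = 20 / 35326 ≈ 0.00056616
Gain = 20 log₁₀(0.00056616) ≈ -64.94 dB
∠H = 0.00° − 142.77° = -142.77°

-64.9 dB, -142.8°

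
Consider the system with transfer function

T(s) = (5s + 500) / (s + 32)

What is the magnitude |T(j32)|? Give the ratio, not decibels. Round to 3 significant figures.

11.6

Substitute s = j32:
Numerator: 5(j32) + 500 = 500 + j160
Denominator: (j32) + 32 = 32 + j32
|N| = √(500² + 160²) ≈ 524.98, ∠N ≈ 17.74°
|D| = √(32² + 32²) ≈ 45.255, ∠D ≈ 45.00°
|T| = 524.98 / 45.255 ≈ 11.6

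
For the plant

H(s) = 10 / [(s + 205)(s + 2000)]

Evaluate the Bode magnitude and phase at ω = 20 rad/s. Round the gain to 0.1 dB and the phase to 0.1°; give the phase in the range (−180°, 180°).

At s = jω = j20:
pole (s+205): 205 + j20 → |·| = √(205²+20²) = √42425 ≈ 205.97, ∠ = arctan(20/205) ≈ 5.57°
pole (s+2000): 2000 + j20 → |·| = √(2000²+20²) = √4000400 ≈ 2000.1, ∠ = arctan(20/2000) ≈ 0.57°
|H| = 10 / 4.1196e+05 ≈ 2.4274e-05
Gain = 20 log₁₀(2.4274e-05) ≈ -92.30 dB
∠H = 0.00° − 6.14° = -6.14°

-92.3 dB, -6.1°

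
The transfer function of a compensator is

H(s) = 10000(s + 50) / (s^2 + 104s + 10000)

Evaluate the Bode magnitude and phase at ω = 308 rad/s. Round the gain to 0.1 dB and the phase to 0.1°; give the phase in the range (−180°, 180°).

30.7 dB, -78.5°

At s = jω = j308:
zero (s+50): 50 + j308 → |·| = √(50²+308²) = √97364 ≈ 312.03, ∠ = arctan(308/50) ≈ 80.78°
quadratic: (j308)² + 104·j308 + 10000 = -84864 + j32032 → |·| ≈ 90708, ∠ ≈ 159.32°
|H| = 10000 · 312.03 / 90708 ≈ 34.399
Gain = 20 log₁₀(34.399) ≈ 30.73 dB
∠H = 80.78° − 159.32° = -78.54°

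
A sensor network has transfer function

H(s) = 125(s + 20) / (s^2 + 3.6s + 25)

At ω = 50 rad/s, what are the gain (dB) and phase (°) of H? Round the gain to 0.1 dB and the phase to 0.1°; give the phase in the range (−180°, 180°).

8.7 dB, -107.6°

At s = jω = j50:
zero (s+20): 20 + j50 → |·| = √(20²+50²) = √2900 ≈ 53.852, ∠ = arctan(50/20) ≈ 68.20°
quadratic: (j50)² + 3.6·j50 + 25 = -2475 + j180 → |·| ≈ 2481.5, ∠ ≈ 175.84°
|H| = 125 · 53.852 / 2481.5 ≈ 2.7127
Gain = 20 log₁₀(2.7127) ≈ 8.67 dB
∠H = 68.20° − 175.84° = -107.64°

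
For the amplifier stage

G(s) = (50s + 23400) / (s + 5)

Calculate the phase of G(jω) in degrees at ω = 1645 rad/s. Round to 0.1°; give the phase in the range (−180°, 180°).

-15.7°

Substitute s = j1645:
Numerator: 50(j1645) + 23400 = 23400 + j82250
Denominator: (j1645) + 5 = 5 + j1645
|N| = √(23400² + 82250²) ≈ 85514, ∠N ≈ 74.12°
|D| = √(5² + 1645²) ≈ 1645, ∠D ≈ 89.83°
∠G = 74.12° − 89.83° = -15.71°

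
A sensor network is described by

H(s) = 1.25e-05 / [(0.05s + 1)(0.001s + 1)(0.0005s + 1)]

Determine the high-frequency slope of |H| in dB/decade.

Each pole contributes −20 dB/decade at high frequency; each zero contributes +20 dB/decade.
Net: 0 zero(s) − 3 pole(s) → -60 dB/decade.

-60 dB/decade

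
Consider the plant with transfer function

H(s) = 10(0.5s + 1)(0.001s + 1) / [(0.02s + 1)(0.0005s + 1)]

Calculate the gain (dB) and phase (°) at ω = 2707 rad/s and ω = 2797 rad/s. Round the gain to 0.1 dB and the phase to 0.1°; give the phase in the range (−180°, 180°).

At ω = 2707 rad/s:
zero (1 + j2707·0.5) = 1 + j1353.5 → |·| ≈ 1353.5, ∠ ≈ 89.96°
zero (1 + j2707·0.001) = 1 + j2.707 → |·| ≈ 2.8858, ∠ ≈ 69.73°
pole (1 + j2707·0.02) = 1 + j54.14 → |·| ≈ 54.149, ∠ ≈ 88.94°
pole (1 + j2707·0.0005) = 1 + j1.3535 → |·| ≈ 1.6828, ∠ ≈ 53.54°
|H| = 10 · 1353.5 · 2.8858 / (54.149 · 1.6828) ≈ 428.65
Gain = 20 log₁₀(428.65) ≈ 52.64 dB
∠H = (89.96° + 69.73°) − (88.94° + 53.54°) = 17.21°

At ω = 2797 rad/s:
zero (1 + j2797·0.5) = 1 + j1398.5 → |·| ≈ 1398.5, ∠ ≈ 89.96°
zero (1 + j2797·0.001) = 1 + j2.797 → |·| ≈ 2.9704, ∠ ≈ 70.33°
pole (1 + j2797·0.02) = 1 + j55.94 → |·| ≈ 55.949, ∠ ≈ 88.98°
pole (1 + j2797·0.0005) = 1 + j1.3985 → |·| ≈ 1.7192, ∠ ≈ 54.43°
|H| = 10 · 1398.5 · 2.9704 / (55.949 · 1.7192) ≈ 431.88
Gain = 20 log₁₀(431.88) ≈ 52.71 dB
∠H = (89.96° + 70.33°) − (88.98° + 54.43°) = 16.88°

ω = 2707: 52.6 dB, 17.2°; ω = 2797: 52.7 dB, 16.9°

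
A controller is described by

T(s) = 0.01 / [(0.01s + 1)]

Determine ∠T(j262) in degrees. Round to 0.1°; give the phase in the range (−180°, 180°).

At ω = 262 rad/s:
pole (1 + j262·0.01) = 1 + j2.62 → |·| ≈ 2.8044, ∠ ≈ 69.11°
∠T = (0°) − (69.11°) = -69.11°

-69.1°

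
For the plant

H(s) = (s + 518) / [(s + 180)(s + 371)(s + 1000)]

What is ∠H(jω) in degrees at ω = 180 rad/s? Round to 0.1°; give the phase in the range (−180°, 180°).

At s = jω = j180:
zero (s+518): 518 + j180 → |·| = √(518²+180²) = √300724 ≈ 548.38, ∠ = arctan(180/518) ≈ 19.16°
pole (s+180): 180 + j180 → |·| = √(180²+180²) = √64800 ≈ 254.56, ∠ = arctan(180/180) ≈ 45.00°
pole (s+371): 371 + j180 → |·| = √(371²+180²) = √170041 ≈ 412.36, ∠ = arctan(180/371) ≈ 25.88°
pole (s+1000): 1000 + j180 → |·| = √(1000²+180²) = √1032400 ≈ 1016.1, ∠ = arctan(180/1000) ≈ 10.20°
∠H = 19.16° − 81.08° = -61.92°

-61.9°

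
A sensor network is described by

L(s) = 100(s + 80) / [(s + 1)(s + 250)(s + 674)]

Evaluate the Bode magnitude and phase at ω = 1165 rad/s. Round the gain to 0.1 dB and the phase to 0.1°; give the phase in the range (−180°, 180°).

At s = jω = j1165:
zero (s+80): 80 + j1165 → |·| = √(80²+1165²) = √1363625 ≈ 1167.7, ∠ = arctan(1165/80) ≈ 86.07°
pole (s+1): 1 + j1165 → |·| = √(1²+1165²) = √1357226 ≈ 1165, ∠ = arctan(1165/1) ≈ 89.95°
pole (s+250): 250 + j1165 → |·| = √(250²+1165²) = √1419725 ≈ 1191.5, ∠ = arctan(1165/250) ≈ 77.89°
pole (s+674): 674 + j1165 → |·| = √(674²+1165²) = √1811501 ≈ 1345.9, ∠ = arctan(1165/674) ≈ 59.95°
|L| = 100 · 1167.7 / 1.8682e+09 ≈ 6.2504e-05
Gain = 20 log₁₀(6.2504e-05) ≈ -84.08 dB
∠L = 86.07° − 227.79° = -141.72°

-84.1 dB, -141.7°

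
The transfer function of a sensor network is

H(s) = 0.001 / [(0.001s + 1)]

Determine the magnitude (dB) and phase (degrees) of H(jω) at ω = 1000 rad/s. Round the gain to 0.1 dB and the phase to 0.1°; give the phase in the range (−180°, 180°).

-63.0 dB, -45.0°

At ω = 1000 rad/s:
pole (1 + j1000·0.001) = 1 + j1 → |·| ≈ 1.4142, ∠ ≈ 45.00°
|H| = 0.001 · 1 / (1.4142) ≈ 0.00070711
Gain = 20 log₁₀(0.00070711) ≈ -63.01 dB
∠H = (0°) − (45.00°) = -45.00°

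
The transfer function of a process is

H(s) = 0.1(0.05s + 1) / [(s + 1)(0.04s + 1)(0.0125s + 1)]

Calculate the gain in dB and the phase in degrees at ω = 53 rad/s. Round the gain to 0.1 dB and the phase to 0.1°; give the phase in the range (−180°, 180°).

At ω = 53 rad/s:
zero (1 + j53·0.05) = 1 + j2.65 → |·| ≈ 2.8324, ∠ ≈ 69.33°
pole (1 + j53·1) = 1 + j53 → |·| ≈ 53.009, ∠ ≈ 88.92°
pole (1 + j53·0.04) = 1 + j2.12 → |·| ≈ 2.344, ∠ ≈ 64.75°
pole (1 + j53·0.0125) = 1 + j0.6625 → |·| ≈ 1.1995, ∠ ≈ 33.52°
|H| = 0.1 · 2.8324 / (53.009 · 2.344 · 1.1995) ≈ 0.0019004
Gain = 20 log₁₀(0.0019004) ≈ -54.42 dB
∠H = (69.33°) − (88.92° + 64.75° + 33.52°) = -117.86°

-54.4 dB, -117.9°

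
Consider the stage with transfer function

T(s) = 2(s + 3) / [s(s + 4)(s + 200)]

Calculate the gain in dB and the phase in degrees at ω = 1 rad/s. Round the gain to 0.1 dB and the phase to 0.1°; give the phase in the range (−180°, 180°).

At s = jω = j1:
zero (s+3): 3 + j1 → |·| = √(3²+1²) = √10 ≈ 3.1623, ∠ = arctan(1/3) ≈ 18.43°
pole (s+4): 4 + j1 → |·| = √(4²+1²) = √17 ≈ 4.1231, ∠ = arctan(1/4) ≈ 14.04°
pole (s+200): 200 + j1 → |·| = √(200²+1²) = √40001 ≈ 200, ∠ = arctan(1/200) ≈ 0.29°
pole at origin: |s| = 1, ∠ = 90.00° (in denominator)
|T| = 2 · 3.1623 / 824.62 ≈ 0.0076697
Gain = 20 log₁₀(0.0076697) ≈ -42.30 dB
∠T = 18.43° − 104.33° = -85.90°

-42.3 dB, -85.9°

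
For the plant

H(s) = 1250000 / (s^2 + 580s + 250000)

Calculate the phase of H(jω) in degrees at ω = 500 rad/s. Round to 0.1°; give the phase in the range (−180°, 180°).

At s = jω = j500:
quadratic: (j500)² + 580·j500 + 250000 = 0 + j290000 → |·| ≈ 2.9e+05, ∠ ≈ 90.00°
∠H = 0.00° − 90.00° = -90.00°

-90.0°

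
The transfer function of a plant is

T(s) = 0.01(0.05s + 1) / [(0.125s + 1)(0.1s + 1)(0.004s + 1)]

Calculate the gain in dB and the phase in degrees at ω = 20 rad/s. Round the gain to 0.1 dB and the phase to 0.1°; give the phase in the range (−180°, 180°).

At ω = 20 rad/s:
zero (1 + j20·0.05) = 1 + j1 → |·| ≈ 1.4142, ∠ ≈ 45.00°
pole (1 + j20·0.125) = 1 + j2.5 → |·| ≈ 2.6926, ∠ ≈ 68.20°
pole (1 + j20·0.1) = 1 + j2 → |·| ≈ 2.2361, ∠ ≈ 63.43°
pole (1 + j20·0.004) = 1 + j0.08 → |·| ≈ 1.0032, ∠ ≈ 4.57°
|T| = 0.01 · 1.4142 / (2.6926 · 2.2361 · 1.0032) ≈ 0.0023413
Gain = 20 log₁₀(0.0023413) ≈ -52.61 dB
∠T = (45.00°) − (68.20° + 63.43° + 4.57°) = -91.20°

-52.6 dB, -91.2°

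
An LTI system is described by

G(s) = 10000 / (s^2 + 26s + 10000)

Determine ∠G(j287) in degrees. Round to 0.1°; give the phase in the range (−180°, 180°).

At s = jω = j287:
quadratic: (j287)² + 26·j287 + 10000 = -72369 + j7462 → |·| ≈ 72753, ∠ ≈ 174.11°
∠G = 0.00° − 174.11° = -174.11°

-174.1°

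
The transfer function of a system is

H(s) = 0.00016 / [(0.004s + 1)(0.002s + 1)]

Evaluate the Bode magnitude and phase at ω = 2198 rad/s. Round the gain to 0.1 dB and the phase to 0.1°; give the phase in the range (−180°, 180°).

-107.9 dB, -160.7°

At ω = 2198 rad/s:
pole (1 + j2198·0.004) = 1 + j8.792 → |·| ≈ 8.8487, ∠ ≈ 83.51°
pole (1 + j2198·0.002) = 1 + j4.396 → |·| ≈ 4.5083, ∠ ≈ 77.18°
|H| = 0.00016 · 1 / (8.8487 · 4.5083) ≈ 4.0108e-06
Gain = 20 log₁₀(4.0108e-06) ≈ -107.94 dB
∠H = (0°) − (83.51° + 77.18°) = -160.69°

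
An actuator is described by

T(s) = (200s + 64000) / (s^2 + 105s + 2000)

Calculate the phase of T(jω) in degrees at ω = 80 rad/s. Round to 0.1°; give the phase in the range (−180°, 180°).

-103.6°

Substitute s = j80:
Numerator: 200(j80) + 64000 = 64000 + j16000
Denominator: (j80)^2 + 105(j80) + 2000 = -4400 + j8400
|N| = √(64000² + 16000²) ≈ 65970, ∠N ≈ 14.04°
|D| = √(4400² + 8400²) ≈ 9482.6, ∠D ≈ 117.65°
∠T = 14.04° − 117.65° = -103.61°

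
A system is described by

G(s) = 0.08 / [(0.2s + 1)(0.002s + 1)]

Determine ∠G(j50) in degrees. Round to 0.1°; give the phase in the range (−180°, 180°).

-90.0°

At ω = 50 rad/s:
pole (1 + j50·0.2) = 1 + j10 → |·| ≈ 10.05, ∠ ≈ 84.29°
pole (1 + j50·0.002) = 1 + j0.1 → |·| ≈ 1.005, ∠ ≈ 5.71°
∠G = (0°) − (84.29° + 5.71°) = -90.00°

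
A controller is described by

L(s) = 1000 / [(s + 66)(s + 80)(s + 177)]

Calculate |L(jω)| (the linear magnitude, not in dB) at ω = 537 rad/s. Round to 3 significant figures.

At s = jω = j537:
pole (s+66): 66 + j537 → |·| = √(66²+537²) = √292725 ≈ 541.04, ∠ = arctan(537/66) ≈ 82.99°
pole (s+80): 80 + j537 → |·| = √(80²+537²) = √294769 ≈ 542.93, ∠ = arctan(537/80) ≈ 81.53°
pole (s+177): 177 + j537 → |·| = √(177²+537²) = √319698 ≈ 565.42, ∠ = arctan(537/177) ≈ 71.76°
|L| = 1000 / 1.6609e+08 ≈ 6.0208e-06

6.02e-06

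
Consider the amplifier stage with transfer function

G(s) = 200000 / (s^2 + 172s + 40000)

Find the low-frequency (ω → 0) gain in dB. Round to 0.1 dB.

G(0) = 200000 / 40000 = 5
20 log₁₀(5) ≈ 13.98 dB

14.0 dB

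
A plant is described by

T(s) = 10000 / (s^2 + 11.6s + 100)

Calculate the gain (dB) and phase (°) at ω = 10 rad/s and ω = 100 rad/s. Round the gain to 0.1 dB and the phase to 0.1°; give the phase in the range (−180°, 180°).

At s = jω = j10:
quadratic: (j10)² + 11.6·j10 + 100 = 0 + j116 → |·| ≈ 116, ∠ ≈ 90.00°
|T| = 10000 / 116 ≈ 86.207
Gain = 20 log₁₀(86.207) ≈ 38.71 dB
∠T = 0.00° − 90.00° = -90.00°

At s = jω = j100:
quadratic: (j100)² + 11.6·j100 + 100 = -9900 + j1160 → |·| ≈ 9967.7, ∠ ≈ 173.32°
|T| = 10000 / 9967.7 ≈ 1.0032
Gain = 20 log₁₀(1.0032) ≈ 0.03 dB
∠T = 0.00° − 173.32° = -173.32°

ω = 10: 38.7 dB, -90.0°; ω = 100: 0.0 dB, -173.3°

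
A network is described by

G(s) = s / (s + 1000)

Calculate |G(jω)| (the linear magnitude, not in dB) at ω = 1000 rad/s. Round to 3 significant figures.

At s = jω = j1000:
zero at origin: s = j1000 → |·| = 1000, ∠ = 90.00°
pole (s+1000): 1000 + j1000 → |·| = √(1000²+1000²) = √2000000 ≈ 1414.2, ∠ = arctan(1000/1000) ≈ 45.00°
|G| = 1 · 1000 / 1414.2 ≈ 0.70711

0.707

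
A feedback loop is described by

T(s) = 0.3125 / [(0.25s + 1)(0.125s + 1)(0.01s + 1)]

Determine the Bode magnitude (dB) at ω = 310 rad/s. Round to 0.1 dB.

At ω = 310 rad/s:
pole (1 + j310·0.25) = 1 + j77.5 → |·| ≈ 77.506, ∠ ≈ 89.26°
pole (1 + j310·0.125) = 1 + j38.75 → |·| ≈ 38.763, ∠ ≈ 88.52°
pole (1 + j310·0.01) = 1 + j3.1 → |·| ≈ 3.2573, ∠ ≈ 72.12°
|T| = 0.3125 · 1 / (77.506 · 38.763 · 3.2573) ≈ 3.1933e-05
Gain = 20 log₁₀(3.1933e-05) ≈ -89.92 dB

-89.9 dB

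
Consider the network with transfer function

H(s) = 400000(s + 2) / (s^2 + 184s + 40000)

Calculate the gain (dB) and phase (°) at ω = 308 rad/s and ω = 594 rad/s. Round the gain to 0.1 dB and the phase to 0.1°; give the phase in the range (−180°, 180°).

At s = jω = j308:
zero (s+2): 2 + j308 → |·| = √(2²+308²) = √94868 ≈ 308.01, ∠ = arctan(308/2) ≈ 89.63°
quadratic: (j308)² + 184·j308 + 40000 = -54864 + j56672 → |·| ≈ 78878, ∠ ≈ 134.07°
|H| = 400000 · 308.01 / 78878 ≈ 1562
Gain = 20 log₁₀(1562) ≈ 63.87 dB
∠H = 89.63° − 134.07° = -44.44°

At s = jω = j594:
zero (s+2): 2 + j594 → |·| = √(2²+594²) = √352840 ≈ 594, ∠ = arctan(594/2) ≈ 89.81°
quadratic: (j594)² + 184·j594 + 40000 = -312836 + j109296 → |·| ≈ 3.3138e+05, ∠ ≈ 160.74°
|H| = 400000 · 594 / 3.3138e+05 ≈ 717
Gain = 20 log₁₀(717) ≈ 57.11 dB
∠H = 89.81° − 160.74° = -70.93°

ω = 308: 63.9 dB, -44.4°; ω = 594: 57.1 dB, -70.9°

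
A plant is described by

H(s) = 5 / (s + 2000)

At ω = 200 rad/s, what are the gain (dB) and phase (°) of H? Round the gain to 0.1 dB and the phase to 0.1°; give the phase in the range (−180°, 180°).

-52.1 dB, -5.7°

At s = jω = j200:
pole (s+2000): 2000 + j200 → |·| = √(2000²+200²) = √4040000 ≈ 2010, ∠ = arctan(200/2000) ≈ 5.71°
|H| = 5 / 2010 ≈ 0.0024876
Gain = 20 log₁₀(0.0024876) ≈ -52.08 dB
∠H = 0.00° − 5.71° = -5.71°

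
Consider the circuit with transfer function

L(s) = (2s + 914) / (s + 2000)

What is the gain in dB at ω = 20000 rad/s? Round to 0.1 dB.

6.0 dB

Substitute s = j20000:
Numerator: 2(j20000) + 914 = 914 + j40000
Denominator: (j20000) + 2000 = 2000 + j20000
|N| = √(914² + 40000²) ≈ 40010, ∠N ≈ 88.69°
|D| = √(2000² + 20000²) ≈ 20100, ∠D ≈ 84.29°
|L| = 40010 / 20100 ≈ 1.9905
Gain = 20 log₁₀(1.9905) ≈ 5.98 dB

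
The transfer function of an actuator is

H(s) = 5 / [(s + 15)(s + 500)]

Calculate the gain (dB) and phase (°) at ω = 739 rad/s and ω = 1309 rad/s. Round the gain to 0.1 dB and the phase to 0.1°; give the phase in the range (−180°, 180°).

ω = 739: -102.4 dB, -144.8°; ω = 1309: -111.3 dB, -158.4°

At s = jω = j739:
pole (s+15): 15 + j739 → |·| = √(15²+739²) = √546346 ≈ 739.15, ∠ = arctan(739/15) ≈ 88.84°
pole (s+500): 500 + j739 → |·| = √(500²+739²) = √796121 ≈ 892.26, ∠ = arctan(739/500) ≈ 55.92°
|H| = 5 / 6.5951e+05 ≈ 7.5814e-06
Gain = 20 log₁₀(7.5814e-06) ≈ -102.41 dB
∠H = 0.00° − 144.76° = -144.76°

At s = jω = j1309:
pole (s+15): 15 + j1309 → |·| = √(15²+1309²) = √1713706 ≈ 1309.1, ∠ = arctan(1309/15) ≈ 89.34°
pole (s+500): 500 + j1309 → |·| = √(500²+1309²) = √1963481 ≈ 1401.2, ∠ = arctan(1309/500) ≈ 69.09°
|H| = 5 / 1.8343e+06 ≈ 2.7258e-06
Gain = 20 log₁₀(2.7258e-06) ≈ -111.29 dB
∠H = 0.00° − 158.43° = -158.43°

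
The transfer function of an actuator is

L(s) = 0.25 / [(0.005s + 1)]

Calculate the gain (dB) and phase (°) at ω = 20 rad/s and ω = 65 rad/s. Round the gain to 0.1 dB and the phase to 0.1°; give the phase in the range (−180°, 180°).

At ω = 20 rad/s:
pole (1 + j20·0.005) = 1 + j0.1 → |·| ≈ 1.005, ∠ ≈ 5.71°
|L| = 0.25 · 1 / (1.005) ≈ 0.24876
Gain = 20 log₁₀(0.24876) ≈ -12.08 dB
∠L = (0°) − (5.71°) = -5.71°

At ω = 65 rad/s:
pole (1 + j65·0.005) = 1 + j0.325 → |·| ≈ 1.0515, ∠ ≈ 18.00°
|L| = 0.25 · 1 / (1.0515) ≈ 0.23776
Gain = 20 log₁₀(0.23776) ≈ -12.48 dB
∠L = (0°) − (18.00°) = -18.00°

ω = 20: -12.1 dB, -5.7°; ω = 65: -12.5 dB, -18.0°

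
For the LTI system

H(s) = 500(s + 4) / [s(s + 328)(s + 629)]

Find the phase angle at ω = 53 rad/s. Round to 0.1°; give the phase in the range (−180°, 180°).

-18.3°

At s = jω = j53:
zero (s+4): 4 + j53 → |·| = √(4²+53²) = √2825 ≈ 53.151, ∠ = arctan(53/4) ≈ 85.68°
pole (s+328): 328 + j53 → |·| = √(328²+53²) = √110393 ≈ 332.25, ∠ = arctan(53/328) ≈ 9.18°
pole (s+629): 629 + j53 → |·| = √(629²+53²) = √398450 ≈ 631.23, ∠ = arctan(53/629) ≈ 4.82°
pole at origin: |s| = 53, ∠ = 90.00° (in denominator)
∠H = 85.68° − 104.00° = -18.32°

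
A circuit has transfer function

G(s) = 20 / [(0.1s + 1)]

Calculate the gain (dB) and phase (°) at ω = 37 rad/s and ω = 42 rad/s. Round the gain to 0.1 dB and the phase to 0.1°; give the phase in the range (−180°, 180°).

At ω = 37 rad/s:
pole (1 + j37·0.1) = 1 + j3.7 → |·| ≈ 3.8328, ∠ ≈ 74.88°
|G| = 20 · 1 / (3.8328) ≈ 5.2181
Gain = 20 log₁₀(5.2181) ≈ 14.35 dB
∠G = (0°) − (74.88°) = -74.88°

At ω = 42 rad/s:
pole (1 + j42·0.1) = 1 + j4.2 → |·| ≈ 4.3174, ∠ ≈ 76.61°
|G| = 20 · 1 / (4.3174) ≈ 4.6324
Gain = 20 log₁₀(4.6324) ≈ 13.32 dB
∠G = (0°) − (76.61°) = -76.61°

ω = 37: 14.4 dB, -74.9°; ω = 42: 13.3 dB, -76.6°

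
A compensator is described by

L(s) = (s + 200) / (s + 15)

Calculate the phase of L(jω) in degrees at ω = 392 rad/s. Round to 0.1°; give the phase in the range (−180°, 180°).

At s = jω = j392:
zero (s+200): 200 + j392 → |·| = √(200²+392²) = √193664 ≈ 440.07, ∠ = arctan(392/200) ≈ 62.97°
pole (s+15): 15 + j392 → |·| = √(15²+392²) = √153889 ≈ 392.29, ∠ = arctan(392/15) ≈ 87.81°
∠L = 62.97° − 87.81° = -24.84°

-24.8°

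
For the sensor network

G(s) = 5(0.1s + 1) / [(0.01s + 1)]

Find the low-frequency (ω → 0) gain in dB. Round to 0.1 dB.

G(0) = 5 · 1 / 1 = 5
20 log₁₀(5) ≈ 13.98 dB

14.0 dB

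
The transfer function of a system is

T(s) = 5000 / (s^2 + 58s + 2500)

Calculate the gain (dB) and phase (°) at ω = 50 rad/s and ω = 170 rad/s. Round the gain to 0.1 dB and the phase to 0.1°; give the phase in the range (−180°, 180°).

At s = jω = j50:
quadratic: (j50)² + 58·j50 + 2500 = 0 + j2900 → |·| ≈ 2900, ∠ ≈ 90.00°
|T| = 5000 / 2900 ≈ 1.7241
Gain = 20 log₁₀(1.7241) ≈ 4.73 dB
∠T = 0.00° − 90.00° = -90.00°

At s = jω = j170:
quadratic: (j170)² + 58·j170 + 2500 = -26400 + j9860 → |·| ≈ 28181, ∠ ≈ 159.52°
|T| = 5000 / 28181 ≈ 0.17742
Gain = 20 log₁₀(0.17742) ≈ -15.02 dB
∠T = 0.00° − 159.52° = -159.52°

ω = 50: 4.7 dB, -90.0°; ω = 170: -15.0 dB, -159.5°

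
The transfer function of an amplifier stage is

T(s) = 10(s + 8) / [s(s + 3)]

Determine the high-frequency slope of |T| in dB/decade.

Each pole contributes −20 dB/decade at high frequency; each zero contributes +20 dB/decade.
Net: 1 zero(s) − 2 pole(s) → -20 dB/decade.

-20 dB/decade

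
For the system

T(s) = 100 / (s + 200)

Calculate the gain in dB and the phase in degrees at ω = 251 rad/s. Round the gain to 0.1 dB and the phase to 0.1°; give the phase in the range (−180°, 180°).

Substitute s = j251:
Numerator: 100 = 100 + j0
Denominator: (j251) + 200 = 200 + j251
|N| = √(100² + 0²) ≈ 100, ∠N ≈ 0.00°
|D| = √(200² + 251²) ≈ 320.94, ∠D ≈ 51.45°
|T| = 100 / 320.94 ≈ 0.31158
Gain = 20 log₁₀(0.31158) ≈ -10.13 dB
∠T = 0.00° − 51.45° = -51.45°

-10.1 dB, -51.5°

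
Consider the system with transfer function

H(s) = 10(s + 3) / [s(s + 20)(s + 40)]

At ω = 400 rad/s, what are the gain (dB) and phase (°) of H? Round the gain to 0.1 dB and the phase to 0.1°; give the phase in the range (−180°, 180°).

-84.1 dB, -171.9°

At s = jω = j400:
zero (s+3): 3 + j400 → |·| = √(3²+400²) = √160009 ≈ 400.01, ∠ = arctan(400/3) ≈ 89.57°
pole (s+20): 20 + j400 → |·| = √(20²+400²) = √160400 ≈ 400.5, ∠ = arctan(400/20) ≈ 87.14°
pole (s+40): 40 + j400 → |·| = √(40²+400²) = √161600 ≈ 402, ∠ = arctan(400/40) ≈ 84.29°
pole at origin: |s| = 400, ∠ = 90.00° (in denominator)
|H| = 10 · 400.01 / 6.44e+07 ≈ 6.2113e-05
Gain = 20 log₁₀(6.2113e-05) ≈ -84.14 dB
∠H = 89.57° − 261.43° = -171.86°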